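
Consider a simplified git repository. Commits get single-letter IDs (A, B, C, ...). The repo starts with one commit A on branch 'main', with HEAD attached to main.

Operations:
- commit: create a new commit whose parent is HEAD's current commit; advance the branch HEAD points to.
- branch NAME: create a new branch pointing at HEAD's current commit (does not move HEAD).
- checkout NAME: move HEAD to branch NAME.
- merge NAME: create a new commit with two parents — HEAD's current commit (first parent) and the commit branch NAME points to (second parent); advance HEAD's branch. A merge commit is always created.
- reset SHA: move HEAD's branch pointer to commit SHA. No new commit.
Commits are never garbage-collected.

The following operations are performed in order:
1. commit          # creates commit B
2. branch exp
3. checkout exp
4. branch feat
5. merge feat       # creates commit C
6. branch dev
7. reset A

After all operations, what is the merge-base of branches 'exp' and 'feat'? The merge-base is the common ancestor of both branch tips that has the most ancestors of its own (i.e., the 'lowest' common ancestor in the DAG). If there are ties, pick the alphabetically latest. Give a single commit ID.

Answer: A

Derivation:
After op 1 (commit): HEAD=main@B [main=B]
After op 2 (branch): HEAD=main@B [exp=B main=B]
After op 3 (checkout): HEAD=exp@B [exp=B main=B]
After op 4 (branch): HEAD=exp@B [exp=B feat=B main=B]
After op 5 (merge): HEAD=exp@C [exp=C feat=B main=B]
After op 6 (branch): HEAD=exp@C [dev=C exp=C feat=B main=B]
After op 7 (reset): HEAD=exp@A [dev=C exp=A feat=B main=B]
ancestors(exp=A): ['A']
ancestors(feat=B): ['A', 'B']
common: ['A']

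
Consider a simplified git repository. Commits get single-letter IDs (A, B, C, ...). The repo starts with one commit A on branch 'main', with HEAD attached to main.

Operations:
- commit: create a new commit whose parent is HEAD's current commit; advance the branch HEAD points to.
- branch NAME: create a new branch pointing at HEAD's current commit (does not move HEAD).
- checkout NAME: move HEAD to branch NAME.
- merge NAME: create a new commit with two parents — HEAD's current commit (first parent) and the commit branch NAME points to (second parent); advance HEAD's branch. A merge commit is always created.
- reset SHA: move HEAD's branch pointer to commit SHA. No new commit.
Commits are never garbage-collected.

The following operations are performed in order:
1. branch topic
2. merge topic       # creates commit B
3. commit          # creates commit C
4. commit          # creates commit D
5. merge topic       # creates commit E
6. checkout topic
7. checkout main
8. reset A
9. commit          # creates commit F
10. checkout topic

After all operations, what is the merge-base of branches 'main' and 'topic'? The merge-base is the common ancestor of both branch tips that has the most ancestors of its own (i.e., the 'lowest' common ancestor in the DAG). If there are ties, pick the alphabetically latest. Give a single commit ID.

After op 1 (branch): HEAD=main@A [main=A topic=A]
After op 2 (merge): HEAD=main@B [main=B topic=A]
After op 3 (commit): HEAD=main@C [main=C topic=A]
After op 4 (commit): HEAD=main@D [main=D topic=A]
After op 5 (merge): HEAD=main@E [main=E topic=A]
After op 6 (checkout): HEAD=topic@A [main=E topic=A]
After op 7 (checkout): HEAD=main@E [main=E topic=A]
After op 8 (reset): HEAD=main@A [main=A topic=A]
After op 9 (commit): HEAD=main@F [main=F topic=A]
After op 10 (checkout): HEAD=topic@A [main=F topic=A]
ancestors(main=F): ['A', 'F']
ancestors(topic=A): ['A']
common: ['A']

Answer: A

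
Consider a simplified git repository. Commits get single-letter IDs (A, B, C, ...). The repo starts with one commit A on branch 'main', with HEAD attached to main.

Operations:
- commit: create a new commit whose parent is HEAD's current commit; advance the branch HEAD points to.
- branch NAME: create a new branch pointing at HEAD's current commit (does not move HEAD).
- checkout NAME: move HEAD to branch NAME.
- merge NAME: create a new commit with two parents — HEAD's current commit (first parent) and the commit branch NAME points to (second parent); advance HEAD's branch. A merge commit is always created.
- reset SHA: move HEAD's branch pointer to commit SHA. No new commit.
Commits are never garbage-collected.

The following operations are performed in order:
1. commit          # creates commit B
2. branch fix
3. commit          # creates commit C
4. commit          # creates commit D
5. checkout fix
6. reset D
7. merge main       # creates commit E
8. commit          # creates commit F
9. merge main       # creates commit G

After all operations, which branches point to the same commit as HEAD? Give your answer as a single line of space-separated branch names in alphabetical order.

Answer: fix

Derivation:
After op 1 (commit): HEAD=main@B [main=B]
After op 2 (branch): HEAD=main@B [fix=B main=B]
After op 3 (commit): HEAD=main@C [fix=B main=C]
After op 4 (commit): HEAD=main@D [fix=B main=D]
After op 5 (checkout): HEAD=fix@B [fix=B main=D]
After op 6 (reset): HEAD=fix@D [fix=D main=D]
After op 7 (merge): HEAD=fix@E [fix=E main=D]
After op 8 (commit): HEAD=fix@F [fix=F main=D]
After op 9 (merge): HEAD=fix@G [fix=G main=D]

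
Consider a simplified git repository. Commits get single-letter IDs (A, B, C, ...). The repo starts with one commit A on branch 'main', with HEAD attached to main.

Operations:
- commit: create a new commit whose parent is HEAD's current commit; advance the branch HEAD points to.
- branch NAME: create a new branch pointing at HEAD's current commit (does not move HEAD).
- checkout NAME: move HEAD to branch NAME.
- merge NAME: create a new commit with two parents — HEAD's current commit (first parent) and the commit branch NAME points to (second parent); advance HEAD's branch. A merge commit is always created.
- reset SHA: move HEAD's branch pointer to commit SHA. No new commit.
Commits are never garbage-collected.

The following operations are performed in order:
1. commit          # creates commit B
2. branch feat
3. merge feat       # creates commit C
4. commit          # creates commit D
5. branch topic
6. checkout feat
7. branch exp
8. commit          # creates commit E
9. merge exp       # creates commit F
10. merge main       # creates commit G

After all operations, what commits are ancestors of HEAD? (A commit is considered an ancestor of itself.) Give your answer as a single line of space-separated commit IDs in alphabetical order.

Answer: A B C D E F G

Derivation:
After op 1 (commit): HEAD=main@B [main=B]
After op 2 (branch): HEAD=main@B [feat=B main=B]
After op 3 (merge): HEAD=main@C [feat=B main=C]
After op 4 (commit): HEAD=main@D [feat=B main=D]
After op 5 (branch): HEAD=main@D [feat=B main=D topic=D]
After op 6 (checkout): HEAD=feat@B [feat=B main=D topic=D]
After op 7 (branch): HEAD=feat@B [exp=B feat=B main=D topic=D]
After op 8 (commit): HEAD=feat@E [exp=B feat=E main=D topic=D]
After op 9 (merge): HEAD=feat@F [exp=B feat=F main=D topic=D]
After op 10 (merge): HEAD=feat@G [exp=B feat=G main=D topic=D]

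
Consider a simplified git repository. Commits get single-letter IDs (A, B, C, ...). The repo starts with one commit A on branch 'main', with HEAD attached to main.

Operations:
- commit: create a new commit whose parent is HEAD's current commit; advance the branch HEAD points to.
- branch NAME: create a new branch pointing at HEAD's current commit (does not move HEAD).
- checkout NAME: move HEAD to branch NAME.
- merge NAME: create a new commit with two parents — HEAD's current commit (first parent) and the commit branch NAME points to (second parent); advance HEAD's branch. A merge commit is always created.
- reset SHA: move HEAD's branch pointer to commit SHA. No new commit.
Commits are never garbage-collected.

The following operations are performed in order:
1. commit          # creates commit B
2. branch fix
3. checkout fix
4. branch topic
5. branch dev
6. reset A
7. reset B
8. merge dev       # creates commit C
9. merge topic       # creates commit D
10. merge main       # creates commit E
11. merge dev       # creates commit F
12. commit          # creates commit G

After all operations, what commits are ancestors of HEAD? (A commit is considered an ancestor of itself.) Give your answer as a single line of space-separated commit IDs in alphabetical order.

After op 1 (commit): HEAD=main@B [main=B]
After op 2 (branch): HEAD=main@B [fix=B main=B]
After op 3 (checkout): HEAD=fix@B [fix=B main=B]
After op 4 (branch): HEAD=fix@B [fix=B main=B topic=B]
After op 5 (branch): HEAD=fix@B [dev=B fix=B main=B topic=B]
After op 6 (reset): HEAD=fix@A [dev=B fix=A main=B topic=B]
After op 7 (reset): HEAD=fix@B [dev=B fix=B main=B topic=B]
After op 8 (merge): HEAD=fix@C [dev=B fix=C main=B topic=B]
After op 9 (merge): HEAD=fix@D [dev=B fix=D main=B topic=B]
After op 10 (merge): HEAD=fix@E [dev=B fix=E main=B topic=B]
After op 11 (merge): HEAD=fix@F [dev=B fix=F main=B topic=B]
After op 12 (commit): HEAD=fix@G [dev=B fix=G main=B topic=B]

Answer: A B C D E F G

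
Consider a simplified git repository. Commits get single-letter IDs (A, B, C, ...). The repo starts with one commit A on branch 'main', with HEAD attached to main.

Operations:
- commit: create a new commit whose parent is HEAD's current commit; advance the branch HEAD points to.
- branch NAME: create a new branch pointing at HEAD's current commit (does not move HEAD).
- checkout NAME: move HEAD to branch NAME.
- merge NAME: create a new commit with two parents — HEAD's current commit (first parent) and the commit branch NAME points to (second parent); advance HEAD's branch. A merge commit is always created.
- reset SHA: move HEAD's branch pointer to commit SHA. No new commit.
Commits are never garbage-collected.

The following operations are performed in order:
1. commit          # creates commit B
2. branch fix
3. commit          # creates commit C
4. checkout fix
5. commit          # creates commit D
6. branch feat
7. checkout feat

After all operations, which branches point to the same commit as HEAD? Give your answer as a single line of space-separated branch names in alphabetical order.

After op 1 (commit): HEAD=main@B [main=B]
After op 2 (branch): HEAD=main@B [fix=B main=B]
After op 3 (commit): HEAD=main@C [fix=B main=C]
After op 4 (checkout): HEAD=fix@B [fix=B main=C]
After op 5 (commit): HEAD=fix@D [fix=D main=C]
After op 6 (branch): HEAD=fix@D [feat=D fix=D main=C]
After op 7 (checkout): HEAD=feat@D [feat=D fix=D main=C]

Answer: feat fix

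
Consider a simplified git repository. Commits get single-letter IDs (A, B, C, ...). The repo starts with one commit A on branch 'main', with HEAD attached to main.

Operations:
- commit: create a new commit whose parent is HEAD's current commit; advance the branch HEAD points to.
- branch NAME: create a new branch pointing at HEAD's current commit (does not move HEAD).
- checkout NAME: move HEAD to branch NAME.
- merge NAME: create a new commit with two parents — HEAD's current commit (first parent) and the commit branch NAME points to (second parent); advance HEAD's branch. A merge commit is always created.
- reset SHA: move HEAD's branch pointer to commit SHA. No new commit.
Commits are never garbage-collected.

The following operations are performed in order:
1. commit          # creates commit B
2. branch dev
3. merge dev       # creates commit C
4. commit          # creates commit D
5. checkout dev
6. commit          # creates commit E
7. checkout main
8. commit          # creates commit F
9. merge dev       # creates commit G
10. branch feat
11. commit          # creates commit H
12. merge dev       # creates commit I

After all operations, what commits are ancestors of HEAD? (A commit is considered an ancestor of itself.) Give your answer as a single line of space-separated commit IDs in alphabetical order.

After op 1 (commit): HEAD=main@B [main=B]
After op 2 (branch): HEAD=main@B [dev=B main=B]
After op 3 (merge): HEAD=main@C [dev=B main=C]
After op 4 (commit): HEAD=main@D [dev=B main=D]
After op 5 (checkout): HEAD=dev@B [dev=B main=D]
After op 6 (commit): HEAD=dev@E [dev=E main=D]
After op 7 (checkout): HEAD=main@D [dev=E main=D]
After op 8 (commit): HEAD=main@F [dev=E main=F]
After op 9 (merge): HEAD=main@G [dev=E main=G]
After op 10 (branch): HEAD=main@G [dev=E feat=G main=G]
After op 11 (commit): HEAD=main@H [dev=E feat=G main=H]
After op 12 (merge): HEAD=main@I [dev=E feat=G main=I]

Answer: A B C D E F G H I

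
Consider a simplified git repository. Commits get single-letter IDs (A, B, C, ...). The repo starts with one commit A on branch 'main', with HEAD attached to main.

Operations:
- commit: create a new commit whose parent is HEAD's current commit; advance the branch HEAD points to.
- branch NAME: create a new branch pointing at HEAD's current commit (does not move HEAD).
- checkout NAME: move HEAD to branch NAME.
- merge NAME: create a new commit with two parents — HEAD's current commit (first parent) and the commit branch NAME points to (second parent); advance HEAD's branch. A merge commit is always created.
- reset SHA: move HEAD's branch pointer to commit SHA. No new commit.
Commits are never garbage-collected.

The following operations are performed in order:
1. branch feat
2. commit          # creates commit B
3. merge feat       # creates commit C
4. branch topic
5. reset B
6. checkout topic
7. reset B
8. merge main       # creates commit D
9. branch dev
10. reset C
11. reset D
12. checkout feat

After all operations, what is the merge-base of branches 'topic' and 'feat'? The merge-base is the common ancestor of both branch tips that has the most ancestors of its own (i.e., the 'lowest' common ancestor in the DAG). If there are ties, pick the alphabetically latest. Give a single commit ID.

Answer: A

Derivation:
After op 1 (branch): HEAD=main@A [feat=A main=A]
After op 2 (commit): HEAD=main@B [feat=A main=B]
After op 3 (merge): HEAD=main@C [feat=A main=C]
After op 4 (branch): HEAD=main@C [feat=A main=C topic=C]
After op 5 (reset): HEAD=main@B [feat=A main=B topic=C]
After op 6 (checkout): HEAD=topic@C [feat=A main=B topic=C]
After op 7 (reset): HEAD=topic@B [feat=A main=B topic=B]
After op 8 (merge): HEAD=topic@D [feat=A main=B topic=D]
After op 9 (branch): HEAD=topic@D [dev=D feat=A main=B topic=D]
After op 10 (reset): HEAD=topic@C [dev=D feat=A main=B topic=C]
After op 11 (reset): HEAD=topic@D [dev=D feat=A main=B topic=D]
After op 12 (checkout): HEAD=feat@A [dev=D feat=A main=B topic=D]
ancestors(topic=D): ['A', 'B', 'D']
ancestors(feat=A): ['A']
common: ['A']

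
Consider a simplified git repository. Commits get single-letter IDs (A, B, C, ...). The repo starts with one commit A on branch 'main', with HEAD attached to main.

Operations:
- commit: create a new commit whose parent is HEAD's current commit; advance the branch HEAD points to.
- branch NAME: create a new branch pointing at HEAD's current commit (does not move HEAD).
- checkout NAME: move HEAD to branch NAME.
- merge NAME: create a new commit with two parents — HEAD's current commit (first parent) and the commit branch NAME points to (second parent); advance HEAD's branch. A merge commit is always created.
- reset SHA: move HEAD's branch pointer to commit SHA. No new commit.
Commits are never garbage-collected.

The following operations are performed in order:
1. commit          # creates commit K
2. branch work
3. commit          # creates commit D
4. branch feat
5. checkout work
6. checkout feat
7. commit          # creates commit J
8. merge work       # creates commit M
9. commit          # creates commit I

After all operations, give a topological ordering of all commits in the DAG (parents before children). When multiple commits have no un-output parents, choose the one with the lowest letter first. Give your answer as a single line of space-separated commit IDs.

After op 1 (commit): HEAD=main@K [main=K]
After op 2 (branch): HEAD=main@K [main=K work=K]
After op 3 (commit): HEAD=main@D [main=D work=K]
After op 4 (branch): HEAD=main@D [feat=D main=D work=K]
After op 5 (checkout): HEAD=work@K [feat=D main=D work=K]
After op 6 (checkout): HEAD=feat@D [feat=D main=D work=K]
After op 7 (commit): HEAD=feat@J [feat=J main=D work=K]
After op 8 (merge): HEAD=feat@M [feat=M main=D work=K]
After op 9 (commit): HEAD=feat@I [feat=I main=D work=K]
commit A: parents=[]
commit D: parents=['K']
commit I: parents=['M']
commit J: parents=['D']
commit K: parents=['A']
commit M: parents=['J', 'K']

Answer: A K D J M I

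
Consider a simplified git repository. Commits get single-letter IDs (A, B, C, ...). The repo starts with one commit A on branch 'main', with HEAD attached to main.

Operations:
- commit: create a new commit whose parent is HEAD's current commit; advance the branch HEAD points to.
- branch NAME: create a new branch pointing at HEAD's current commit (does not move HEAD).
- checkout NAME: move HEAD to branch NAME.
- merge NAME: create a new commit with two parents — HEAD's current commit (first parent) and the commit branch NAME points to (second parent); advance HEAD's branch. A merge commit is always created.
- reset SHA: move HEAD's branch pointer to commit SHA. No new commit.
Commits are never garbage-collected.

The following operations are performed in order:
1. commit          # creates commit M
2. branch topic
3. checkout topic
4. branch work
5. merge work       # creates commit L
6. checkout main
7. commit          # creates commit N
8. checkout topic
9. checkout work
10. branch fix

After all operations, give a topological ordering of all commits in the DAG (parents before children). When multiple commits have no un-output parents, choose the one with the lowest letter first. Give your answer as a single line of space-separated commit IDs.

Answer: A M L N

Derivation:
After op 1 (commit): HEAD=main@M [main=M]
After op 2 (branch): HEAD=main@M [main=M topic=M]
After op 3 (checkout): HEAD=topic@M [main=M topic=M]
After op 4 (branch): HEAD=topic@M [main=M topic=M work=M]
After op 5 (merge): HEAD=topic@L [main=M topic=L work=M]
After op 6 (checkout): HEAD=main@M [main=M topic=L work=M]
After op 7 (commit): HEAD=main@N [main=N topic=L work=M]
After op 8 (checkout): HEAD=topic@L [main=N topic=L work=M]
After op 9 (checkout): HEAD=work@M [main=N topic=L work=M]
After op 10 (branch): HEAD=work@M [fix=M main=N topic=L work=M]
commit A: parents=[]
commit L: parents=['M', 'M']
commit M: parents=['A']
commit N: parents=['M']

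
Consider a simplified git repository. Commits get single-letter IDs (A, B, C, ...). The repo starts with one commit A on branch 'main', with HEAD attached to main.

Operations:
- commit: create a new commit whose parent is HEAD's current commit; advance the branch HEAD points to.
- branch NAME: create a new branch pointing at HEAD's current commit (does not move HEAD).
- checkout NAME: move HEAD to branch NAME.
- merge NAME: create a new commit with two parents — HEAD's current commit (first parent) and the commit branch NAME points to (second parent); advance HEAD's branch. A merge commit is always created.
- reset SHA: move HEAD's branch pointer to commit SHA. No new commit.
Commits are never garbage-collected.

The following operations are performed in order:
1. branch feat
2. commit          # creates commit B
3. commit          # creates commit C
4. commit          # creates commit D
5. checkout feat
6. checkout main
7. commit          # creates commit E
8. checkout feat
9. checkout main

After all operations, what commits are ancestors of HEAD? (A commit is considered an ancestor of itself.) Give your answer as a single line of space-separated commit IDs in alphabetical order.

After op 1 (branch): HEAD=main@A [feat=A main=A]
After op 2 (commit): HEAD=main@B [feat=A main=B]
After op 3 (commit): HEAD=main@C [feat=A main=C]
After op 4 (commit): HEAD=main@D [feat=A main=D]
After op 5 (checkout): HEAD=feat@A [feat=A main=D]
After op 6 (checkout): HEAD=main@D [feat=A main=D]
After op 7 (commit): HEAD=main@E [feat=A main=E]
After op 8 (checkout): HEAD=feat@A [feat=A main=E]
After op 9 (checkout): HEAD=main@E [feat=A main=E]

Answer: A B C D E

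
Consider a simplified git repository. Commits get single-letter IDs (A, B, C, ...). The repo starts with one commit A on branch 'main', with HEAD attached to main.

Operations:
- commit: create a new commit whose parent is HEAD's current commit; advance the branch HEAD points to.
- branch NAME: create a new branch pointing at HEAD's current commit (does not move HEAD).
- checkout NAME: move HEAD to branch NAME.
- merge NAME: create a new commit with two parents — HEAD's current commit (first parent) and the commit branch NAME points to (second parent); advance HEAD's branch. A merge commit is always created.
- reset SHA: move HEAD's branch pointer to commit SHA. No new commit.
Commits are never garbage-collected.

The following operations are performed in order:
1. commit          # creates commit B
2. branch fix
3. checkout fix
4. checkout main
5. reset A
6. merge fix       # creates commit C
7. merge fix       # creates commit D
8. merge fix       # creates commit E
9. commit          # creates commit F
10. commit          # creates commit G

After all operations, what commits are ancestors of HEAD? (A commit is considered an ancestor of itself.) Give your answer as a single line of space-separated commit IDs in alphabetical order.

Answer: A B C D E F G

Derivation:
After op 1 (commit): HEAD=main@B [main=B]
After op 2 (branch): HEAD=main@B [fix=B main=B]
After op 3 (checkout): HEAD=fix@B [fix=B main=B]
After op 4 (checkout): HEAD=main@B [fix=B main=B]
After op 5 (reset): HEAD=main@A [fix=B main=A]
After op 6 (merge): HEAD=main@C [fix=B main=C]
After op 7 (merge): HEAD=main@D [fix=B main=D]
After op 8 (merge): HEAD=main@E [fix=B main=E]
After op 9 (commit): HEAD=main@F [fix=B main=F]
After op 10 (commit): HEAD=main@G [fix=B main=G]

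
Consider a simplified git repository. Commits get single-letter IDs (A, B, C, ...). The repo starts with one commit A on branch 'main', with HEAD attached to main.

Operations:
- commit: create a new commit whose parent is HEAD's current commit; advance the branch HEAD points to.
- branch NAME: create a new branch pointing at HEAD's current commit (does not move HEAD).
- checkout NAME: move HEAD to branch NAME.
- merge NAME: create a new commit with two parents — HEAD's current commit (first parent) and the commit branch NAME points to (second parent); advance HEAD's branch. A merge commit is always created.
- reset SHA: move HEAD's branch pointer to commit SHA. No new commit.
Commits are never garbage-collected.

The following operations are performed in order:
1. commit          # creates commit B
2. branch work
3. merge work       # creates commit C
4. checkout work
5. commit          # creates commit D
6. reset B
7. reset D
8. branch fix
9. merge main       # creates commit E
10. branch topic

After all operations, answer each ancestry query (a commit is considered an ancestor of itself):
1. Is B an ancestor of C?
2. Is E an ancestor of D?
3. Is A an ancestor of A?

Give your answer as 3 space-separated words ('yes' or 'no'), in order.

After op 1 (commit): HEAD=main@B [main=B]
After op 2 (branch): HEAD=main@B [main=B work=B]
After op 3 (merge): HEAD=main@C [main=C work=B]
After op 4 (checkout): HEAD=work@B [main=C work=B]
After op 5 (commit): HEAD=work@D [main=C work=D]
After op 6 (reset): HEAD=work@B [main=C work=B]
After op 7 (reset): HEAD=work@D [main=C work=D]
After op 8 (branch): HEAD=work@D [fix=D main=C work=D]
After op 9 (merge): HEAD=work@E [fix=D main=C work=E]
After op 10 (branch): HEAD=work@E [fix=D main=C topic=E work=E]
ancestors(C) = {A,B,C}; B in? yes
ancestors(D) = {A,B,D}; E in? no
ancestors(A) = {A}; A in? yes

Answer: yes no yes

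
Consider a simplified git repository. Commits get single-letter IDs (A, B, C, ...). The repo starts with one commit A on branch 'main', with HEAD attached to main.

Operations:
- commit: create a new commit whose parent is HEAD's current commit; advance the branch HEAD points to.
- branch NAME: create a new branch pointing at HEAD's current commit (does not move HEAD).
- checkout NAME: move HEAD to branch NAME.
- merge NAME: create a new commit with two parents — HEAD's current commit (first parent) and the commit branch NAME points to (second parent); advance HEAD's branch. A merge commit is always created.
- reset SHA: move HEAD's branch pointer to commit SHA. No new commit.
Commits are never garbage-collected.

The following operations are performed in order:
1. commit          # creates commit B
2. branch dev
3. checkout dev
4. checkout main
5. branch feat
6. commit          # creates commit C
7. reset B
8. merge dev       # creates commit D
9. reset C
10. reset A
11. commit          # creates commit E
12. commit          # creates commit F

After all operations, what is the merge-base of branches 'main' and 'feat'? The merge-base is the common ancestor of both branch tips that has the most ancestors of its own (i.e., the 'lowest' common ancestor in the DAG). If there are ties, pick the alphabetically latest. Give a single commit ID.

Answer: A

Derivation:
After op 1 (commit): HEAD=main@B [main=B]
After op 2 (branch): HEAD=main@B [dev=B main=B]
After op 3 (checkout): HEAD=dev@B [dev=B main=B]
After op 4 (checkout): HEAD=main@B [dev=B main=B]
After op 5 (branch): HEAD=main@B [dev=B feat=B main=B]
After op 6 (commit): HEAD=main@C [dev=B feat=B main=C]
After op 7 (reset): HEAD=main@B [dev=B feat=B main=B]
After op 8 (merge): HEAD=main@D [dev=B feat=B main=D]
After op 9 (reset): HEAD=main@C [dev=B feat=B main=C]
After op 10 (reset): HEAD=main@A [dev=B feat=B main=A]
After op 11 (commit): HEAD=main@E [dev=B feat=B main=E]
After op 12 (commit): HEAD=main@F [dev=B feat=B main=F]
ancestors(main=F): ['A', 'E', 'F']
ancestors(feat=B): ['A', 'B']
common: ['A']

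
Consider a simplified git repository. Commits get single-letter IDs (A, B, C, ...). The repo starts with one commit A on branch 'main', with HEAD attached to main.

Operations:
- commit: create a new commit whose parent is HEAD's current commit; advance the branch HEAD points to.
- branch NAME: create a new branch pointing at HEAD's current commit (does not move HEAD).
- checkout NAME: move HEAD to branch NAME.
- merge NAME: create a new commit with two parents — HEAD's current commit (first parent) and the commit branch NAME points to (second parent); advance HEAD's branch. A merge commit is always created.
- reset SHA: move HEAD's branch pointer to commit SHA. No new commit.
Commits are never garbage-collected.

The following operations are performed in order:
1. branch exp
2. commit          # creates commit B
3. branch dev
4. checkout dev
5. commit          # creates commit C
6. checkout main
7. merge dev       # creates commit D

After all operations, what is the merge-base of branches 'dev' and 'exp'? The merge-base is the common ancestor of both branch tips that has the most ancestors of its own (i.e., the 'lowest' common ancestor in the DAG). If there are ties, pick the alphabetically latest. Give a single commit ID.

Answer: A

Derivation:
After op 1 (branch): HEAD=main@A [exp=A main=A]
After op 2 (commit): HEAD=main@B [exp=A main=B]
After op 3 (branch): HEAD=main@B [dev=B exp=A main=B]
After op 4 (checkout): HEAD=dev@B [dev=B exp=A main=B]
After op 5 (commit): HEAD=dev@C [dev=C exp=A main=B]
After op 6 (checkout): HEAD=main@B [dev=C exp=A main=B]
After op 7 (merge): HEAD=main@D [dev=C exp=A main=D]
ancestors(dev=C): ['A', 'B', 'C']
ancestors(exp=A): ['A']
common: ['A']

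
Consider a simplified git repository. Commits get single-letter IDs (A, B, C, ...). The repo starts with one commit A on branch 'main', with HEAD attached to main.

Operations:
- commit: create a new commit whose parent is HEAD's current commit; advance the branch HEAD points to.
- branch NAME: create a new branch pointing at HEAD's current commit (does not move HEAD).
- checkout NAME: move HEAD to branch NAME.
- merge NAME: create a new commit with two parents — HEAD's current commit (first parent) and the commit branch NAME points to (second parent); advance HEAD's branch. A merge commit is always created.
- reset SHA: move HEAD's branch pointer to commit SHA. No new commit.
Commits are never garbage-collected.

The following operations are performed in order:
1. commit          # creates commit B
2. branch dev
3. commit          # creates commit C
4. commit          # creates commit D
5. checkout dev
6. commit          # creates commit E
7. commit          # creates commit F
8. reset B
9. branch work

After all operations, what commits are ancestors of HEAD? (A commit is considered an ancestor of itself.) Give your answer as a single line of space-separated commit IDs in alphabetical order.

Answer: A B

Derivation:
After op 1 (commit): HEAD=main@B [main=B]
After op 2 (branch): HEAD=main@B [dev=B main=B]
After op 3 (commit): HEAD=main@C [dev=B main=C]
After op 4 (commit): HEAD=main@D [dev=B main=D]
After op 5 (checkout): HEAD=dev@B [dev=B main=D]
After op 6 (commit): HEAD=dev@E [dev=E main=D]
After op 7 (commit): HEAD=dev@F [dev=F main=D]
After op 8 (reset): HEAD=dev@B [dev=B main=D]
After op 9 (branch): HEAD=dev@B [dev=B main=D work=B]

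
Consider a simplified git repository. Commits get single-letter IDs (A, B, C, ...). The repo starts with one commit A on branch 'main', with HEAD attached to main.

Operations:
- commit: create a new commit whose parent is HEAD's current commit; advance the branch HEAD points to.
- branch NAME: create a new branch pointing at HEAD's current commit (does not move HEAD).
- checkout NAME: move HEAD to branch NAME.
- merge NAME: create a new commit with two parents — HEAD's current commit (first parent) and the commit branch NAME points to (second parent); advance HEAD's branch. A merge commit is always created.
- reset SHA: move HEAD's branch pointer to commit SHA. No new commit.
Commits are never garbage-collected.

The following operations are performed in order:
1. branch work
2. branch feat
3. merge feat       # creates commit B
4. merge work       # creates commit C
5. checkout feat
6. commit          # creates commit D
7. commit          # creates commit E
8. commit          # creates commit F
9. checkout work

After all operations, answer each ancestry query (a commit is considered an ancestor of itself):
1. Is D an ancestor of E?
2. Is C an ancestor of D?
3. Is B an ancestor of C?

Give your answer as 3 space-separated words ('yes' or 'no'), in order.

Answer: yes no yes

Derivation:
After op 1 (branch): HEAD=main@A [main=A work=A]
After op 2 (branch): HEAD=main@A [feat=A main=A work=A]
After op 3 (merge): HEAD=main@B [feat=A main=B work=A]
After op 4 (merge): HEAD=main@C [feat=A main=C work=A]
After op 5 (checkout): HEAD=feat@A [feat=A main=C work=A]
After op 6 (commit): HEAD=feat@D [feat=D main=C work=A]
After op 7 (commit): HEAD=feat@E [feat=E main=C work=A]
After op 8 (commit): HEAD=feat@F [feat=F main=C work=A]
After op 9 (checkout): HEAD=work@A [feat=F main=C work=A]
ancestors(E) = {A,D,E}; D in? yes
ancestors(D) = {A,D}; C in? no
ancestors(C) = {A,B,C}; B in? yes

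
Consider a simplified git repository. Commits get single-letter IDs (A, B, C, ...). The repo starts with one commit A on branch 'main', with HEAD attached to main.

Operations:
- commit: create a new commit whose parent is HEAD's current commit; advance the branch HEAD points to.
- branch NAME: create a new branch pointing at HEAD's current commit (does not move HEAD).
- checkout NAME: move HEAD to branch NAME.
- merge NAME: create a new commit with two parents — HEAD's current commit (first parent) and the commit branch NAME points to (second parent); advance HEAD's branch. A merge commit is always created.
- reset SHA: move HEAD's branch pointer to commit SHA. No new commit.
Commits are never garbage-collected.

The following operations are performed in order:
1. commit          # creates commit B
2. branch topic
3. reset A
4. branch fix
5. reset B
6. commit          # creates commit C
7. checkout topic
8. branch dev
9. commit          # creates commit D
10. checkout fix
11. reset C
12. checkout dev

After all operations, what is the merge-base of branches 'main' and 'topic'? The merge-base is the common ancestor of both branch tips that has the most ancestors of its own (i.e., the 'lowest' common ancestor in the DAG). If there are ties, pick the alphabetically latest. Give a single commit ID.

Answer: B

Derivation:
After op 1 (commit): HEAD=main@B [main=B]
After op 2 (branch): HEAD=main@B [main=B topic=B]
After op 3 (reset): HEAD=main@A [main=A topic=B]
After op 4 (branch): HEAD=main@A [fix=A main=A topic=B]
After op 5 (reset): HEAD=main@B [fix=A main=B topic=B]
After op 6 (commit): HEAD=main@C [fix=A main=C topic=B]
After op 7 (checkout): HEAD=topic@B [fix=A main=C topic=B]
After op 8 (branch): HEAD=topic@B [dev=B fix=A main=C topic=B]
After op 9 (commit): HEAD=topic@D [dev=B fix=A main=C topic=D]
After op 10 (checkout): HEAD=fix@A [dev=B fix=A main=C topic=D]
After op 11 (reset): HEAD=fix@C [dev=B fix=C main=C topic=D]
After op 12 (checkout): HEAD=dev@B [dev=B fix=C main=C topic=D]
ancestors(main=C): ['A', 'B', 'C']
ancestors(topic=D): ['A', 'B', 'D']
common: ['A', 'B']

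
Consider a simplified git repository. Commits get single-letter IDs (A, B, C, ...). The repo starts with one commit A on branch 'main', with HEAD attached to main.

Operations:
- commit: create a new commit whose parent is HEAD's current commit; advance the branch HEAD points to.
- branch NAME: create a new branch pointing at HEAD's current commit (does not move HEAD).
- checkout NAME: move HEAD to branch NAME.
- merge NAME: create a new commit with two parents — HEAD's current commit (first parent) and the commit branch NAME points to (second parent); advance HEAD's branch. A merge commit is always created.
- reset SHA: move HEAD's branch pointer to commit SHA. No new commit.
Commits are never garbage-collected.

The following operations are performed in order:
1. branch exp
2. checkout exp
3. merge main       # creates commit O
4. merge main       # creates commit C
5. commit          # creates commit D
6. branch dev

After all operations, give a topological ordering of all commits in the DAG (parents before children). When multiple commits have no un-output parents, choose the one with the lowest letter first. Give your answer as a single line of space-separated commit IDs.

After op 1 (branch): HEAD=main@A [exp=A main=A]
After op 2 (checkout): HEAD=exp@A [exp=A main=A]
After op 3 (merge): HEAD=exp@O [exp=O main=A]
After op 4 (merge): HEAD=exp@C [exp=C main=A]
After op 5 (commit): HEAD=exp@D [exp=D main=A]
After op 6 (branch): HEAD=exp@D [dev=D exp=D main=A]
commit A: parents=[]
commit C: parents=['O', 'A']
commit D: parents=['C']
commit O: parents=['A', 'A']

Answer: A O C D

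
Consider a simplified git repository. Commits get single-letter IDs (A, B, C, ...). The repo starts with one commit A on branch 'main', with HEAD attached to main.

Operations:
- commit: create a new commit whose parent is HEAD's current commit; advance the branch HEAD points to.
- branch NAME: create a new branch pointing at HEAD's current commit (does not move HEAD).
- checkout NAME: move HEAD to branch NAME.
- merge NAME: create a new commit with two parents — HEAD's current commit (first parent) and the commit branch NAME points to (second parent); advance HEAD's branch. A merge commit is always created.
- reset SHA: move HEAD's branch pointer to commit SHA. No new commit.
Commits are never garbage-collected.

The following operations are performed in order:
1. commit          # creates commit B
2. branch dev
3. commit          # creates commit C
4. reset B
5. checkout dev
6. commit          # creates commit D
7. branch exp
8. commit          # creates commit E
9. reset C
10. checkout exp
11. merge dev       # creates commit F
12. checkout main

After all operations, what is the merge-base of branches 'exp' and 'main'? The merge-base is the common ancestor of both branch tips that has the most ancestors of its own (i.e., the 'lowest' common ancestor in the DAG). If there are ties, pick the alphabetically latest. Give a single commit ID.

After op 1 (commit): HEAD=main@B [main=B]
After op 2 (branch): HEAD=main@B [dev=B main=B]
After op 3 (commit): HEAD=main@C [dev=B main=C]
After op 4 (reset): HEAD=main@B [dev=B main=B]
After op 5 (checkout): HEAD=dev@B [dev=B main=B]
After op 6 (commit): HEAD=dev@D [dev=D main=B]
After op 7 (branch): HEAD=dev@D [dev=D exp=D main=B]
After op 8 (commit): HEAD=dev@E [dev=E exp=D main=B]
After op 9 (reset): HEAD=dev@C [dev=C exp=D main=B]
After op 10 (checkout): HEAD=exp@D [dev=C exp=D main=B]
After op 11 (merge): HEAD=exp@F [dev=C exp=F main=B]
After op 12 (checkout): HEAD=main@B [dev=C exp=F main=B]
ancestors(exp=F): ['A', 'B', 'C', 'D', 'F']
ancestors(main=B): ['A', 'B']
common: ['A', 'B']

Answer: B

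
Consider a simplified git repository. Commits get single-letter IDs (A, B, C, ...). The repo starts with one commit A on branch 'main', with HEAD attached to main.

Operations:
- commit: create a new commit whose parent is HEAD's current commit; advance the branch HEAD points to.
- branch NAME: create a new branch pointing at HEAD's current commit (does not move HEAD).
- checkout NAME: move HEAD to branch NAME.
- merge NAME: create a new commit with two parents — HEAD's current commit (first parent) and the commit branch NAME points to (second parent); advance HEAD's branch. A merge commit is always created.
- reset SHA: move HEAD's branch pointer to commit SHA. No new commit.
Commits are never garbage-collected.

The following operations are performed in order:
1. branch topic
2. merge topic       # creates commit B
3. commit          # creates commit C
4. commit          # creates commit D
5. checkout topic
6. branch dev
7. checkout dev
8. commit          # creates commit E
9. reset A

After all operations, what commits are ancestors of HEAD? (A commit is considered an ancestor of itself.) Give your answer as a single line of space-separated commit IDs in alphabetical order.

After op 1 (branch): HEAD=main@A [main=A topic=A]
After op 2 (merge): HEAD=main@B [main=B topic=A]
After op 3 (commit): HEAD=main@C [main=C topic=A]
After op 4 (commit): HEAD=main@D [main=D topic=A]
After op 5 (checkout): HEAD=topic@A [main=D topic=A]
After op 6 (branch): HEAD=topic@A [dev=A main=D topic=A]
After op 7 (checkout): HEAD=dev@A [dev=A main=D topic=A]
After op 8 (commit): HEAD=dev@E [dev=E main=D topic=A]
After op 9 (reset): HEAD=dev@A [dev=A main=D topic=A]

Answer: A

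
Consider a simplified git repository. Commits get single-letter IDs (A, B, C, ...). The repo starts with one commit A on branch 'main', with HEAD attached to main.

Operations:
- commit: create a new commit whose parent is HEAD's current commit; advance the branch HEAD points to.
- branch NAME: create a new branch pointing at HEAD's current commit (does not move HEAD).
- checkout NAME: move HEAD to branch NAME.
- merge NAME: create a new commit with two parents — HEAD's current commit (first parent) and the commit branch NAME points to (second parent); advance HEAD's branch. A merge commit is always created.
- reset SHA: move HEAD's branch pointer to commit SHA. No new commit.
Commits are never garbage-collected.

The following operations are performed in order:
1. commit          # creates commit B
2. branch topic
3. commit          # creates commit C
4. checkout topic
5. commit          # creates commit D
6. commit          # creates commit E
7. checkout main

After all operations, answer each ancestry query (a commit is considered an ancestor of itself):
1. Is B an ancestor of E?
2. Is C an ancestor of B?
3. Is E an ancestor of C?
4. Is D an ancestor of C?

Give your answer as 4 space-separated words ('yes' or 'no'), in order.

After op 1 (commit): HEAD=main@B [main=B]
After op 2 (branch): HEAD=main@B [main=B topic=B]
After op 3 (commit): HEAD=main@C [main=C topic=B]
After op 4 (checkout): HEAD=topic@B [main=C topic=B]
After op 5 (commit): HEAD=topic@D [main=C topic=D]
After op 6 (commit): HEAD=topic@E [main=C topic=E]
After op 7 (checkout): HEAD=main@C [main=C topic=E]
ancestors(E) = {A,B,D,E}; B in? yes
ancestors(B) = {A,B}; C in? no
ancestors(C) = {A,B,C}; E in? no
ancestors(C) = {A,B,C}; D in? no

Answer: yes no no no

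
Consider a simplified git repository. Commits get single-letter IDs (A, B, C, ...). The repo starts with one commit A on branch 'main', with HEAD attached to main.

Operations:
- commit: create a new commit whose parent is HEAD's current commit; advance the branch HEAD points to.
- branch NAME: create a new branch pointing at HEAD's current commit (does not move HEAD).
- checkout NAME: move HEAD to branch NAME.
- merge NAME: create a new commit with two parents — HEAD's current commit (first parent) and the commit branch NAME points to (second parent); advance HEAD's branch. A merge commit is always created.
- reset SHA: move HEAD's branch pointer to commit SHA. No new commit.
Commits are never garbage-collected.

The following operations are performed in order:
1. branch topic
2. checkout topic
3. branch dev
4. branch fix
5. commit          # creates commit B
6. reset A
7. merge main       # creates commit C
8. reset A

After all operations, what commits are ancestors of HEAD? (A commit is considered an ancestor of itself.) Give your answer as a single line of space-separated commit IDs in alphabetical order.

Answer: A

Derivation:
After op 1 (branch): HEAD=main@A [main=A topic=A]
After op 2 (checkout): HEAD=topic@A [main=A topic=A]
After op 3 (branch): HEAD=topic@A [dev=A main=A topic=A]
After op 4 (branch): HEAD=topic@A [dev=A fix=A main=A topic=A]
After op 5 (commit): HEAD=topic@B [dev=A fix=A main=A topic=B]
After op 6 (reset): HEAD=topic@A [dev=A fix=A main=A topic=A]
After op 7 (merge): HEAD=topic@C [dev=A fix=A main=A topic=C]
After op 8 (reset): HEAD=topic@A [dev=A fix=A main=A topic=A]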